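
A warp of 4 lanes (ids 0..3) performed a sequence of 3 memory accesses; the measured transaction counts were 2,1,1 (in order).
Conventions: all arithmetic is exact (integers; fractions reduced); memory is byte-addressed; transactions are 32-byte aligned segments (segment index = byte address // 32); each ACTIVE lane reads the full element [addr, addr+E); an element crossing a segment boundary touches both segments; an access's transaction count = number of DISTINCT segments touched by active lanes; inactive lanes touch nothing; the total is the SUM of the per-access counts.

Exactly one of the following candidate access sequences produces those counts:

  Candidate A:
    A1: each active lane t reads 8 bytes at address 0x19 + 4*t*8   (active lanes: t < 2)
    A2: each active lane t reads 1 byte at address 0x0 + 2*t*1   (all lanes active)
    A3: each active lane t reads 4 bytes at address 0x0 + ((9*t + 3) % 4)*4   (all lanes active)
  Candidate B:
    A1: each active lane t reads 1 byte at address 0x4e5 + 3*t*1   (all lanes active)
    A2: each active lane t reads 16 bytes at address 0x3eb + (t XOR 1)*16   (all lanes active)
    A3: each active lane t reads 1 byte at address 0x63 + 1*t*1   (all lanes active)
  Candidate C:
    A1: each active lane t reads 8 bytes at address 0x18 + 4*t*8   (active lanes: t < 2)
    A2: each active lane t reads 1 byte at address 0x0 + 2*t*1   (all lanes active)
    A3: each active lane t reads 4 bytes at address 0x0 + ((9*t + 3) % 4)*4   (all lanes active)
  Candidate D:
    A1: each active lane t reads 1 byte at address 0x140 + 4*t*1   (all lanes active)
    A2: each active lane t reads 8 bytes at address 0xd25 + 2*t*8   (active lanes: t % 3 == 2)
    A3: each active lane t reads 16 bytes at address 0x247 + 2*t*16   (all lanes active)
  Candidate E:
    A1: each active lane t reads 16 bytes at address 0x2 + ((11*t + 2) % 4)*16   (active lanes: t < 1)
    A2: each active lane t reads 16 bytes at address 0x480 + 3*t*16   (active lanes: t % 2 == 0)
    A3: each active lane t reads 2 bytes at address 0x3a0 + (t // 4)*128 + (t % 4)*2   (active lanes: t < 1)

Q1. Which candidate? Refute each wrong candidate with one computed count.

A: A1 gives 3 transactions, not 2
B: A1 gives 1 transaction, not 2
D: A1 gives 1 transaction, not 2
E: A1 gives 1 transaction, not 2
C: all counts match (2,1,1)

Answer: C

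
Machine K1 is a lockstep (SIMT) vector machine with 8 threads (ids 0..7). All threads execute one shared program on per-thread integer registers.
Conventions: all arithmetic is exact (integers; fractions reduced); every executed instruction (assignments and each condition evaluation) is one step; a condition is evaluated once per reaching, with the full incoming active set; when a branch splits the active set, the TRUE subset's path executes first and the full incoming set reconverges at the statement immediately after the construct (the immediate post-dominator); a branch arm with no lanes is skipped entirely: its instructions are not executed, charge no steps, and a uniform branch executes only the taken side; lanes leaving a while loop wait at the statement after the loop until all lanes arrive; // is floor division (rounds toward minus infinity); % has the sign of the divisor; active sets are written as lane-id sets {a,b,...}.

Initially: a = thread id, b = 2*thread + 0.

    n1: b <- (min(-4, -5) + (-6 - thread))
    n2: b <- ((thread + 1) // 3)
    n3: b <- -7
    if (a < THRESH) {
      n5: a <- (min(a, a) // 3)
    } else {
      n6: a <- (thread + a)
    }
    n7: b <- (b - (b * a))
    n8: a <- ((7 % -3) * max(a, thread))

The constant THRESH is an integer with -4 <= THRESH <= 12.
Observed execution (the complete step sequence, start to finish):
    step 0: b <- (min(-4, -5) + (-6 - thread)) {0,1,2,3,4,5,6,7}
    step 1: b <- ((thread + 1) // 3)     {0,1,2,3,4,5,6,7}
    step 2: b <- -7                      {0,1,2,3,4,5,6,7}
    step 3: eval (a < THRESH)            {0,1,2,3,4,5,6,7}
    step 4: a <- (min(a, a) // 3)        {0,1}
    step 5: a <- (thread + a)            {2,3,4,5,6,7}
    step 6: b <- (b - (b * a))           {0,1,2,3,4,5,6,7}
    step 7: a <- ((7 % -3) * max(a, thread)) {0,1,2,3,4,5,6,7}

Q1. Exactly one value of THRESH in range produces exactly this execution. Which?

Answer: THRESH = 2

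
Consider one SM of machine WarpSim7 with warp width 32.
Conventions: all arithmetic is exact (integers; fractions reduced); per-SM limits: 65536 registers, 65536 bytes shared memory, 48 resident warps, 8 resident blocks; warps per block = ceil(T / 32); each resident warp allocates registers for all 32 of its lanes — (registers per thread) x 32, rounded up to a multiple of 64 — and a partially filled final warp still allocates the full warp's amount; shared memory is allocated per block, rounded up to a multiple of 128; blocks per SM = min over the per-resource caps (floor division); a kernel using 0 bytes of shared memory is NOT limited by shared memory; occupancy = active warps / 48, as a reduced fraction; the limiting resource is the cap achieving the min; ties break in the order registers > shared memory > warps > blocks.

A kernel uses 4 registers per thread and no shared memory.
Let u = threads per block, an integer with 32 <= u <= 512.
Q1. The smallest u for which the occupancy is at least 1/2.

Answer: u = 65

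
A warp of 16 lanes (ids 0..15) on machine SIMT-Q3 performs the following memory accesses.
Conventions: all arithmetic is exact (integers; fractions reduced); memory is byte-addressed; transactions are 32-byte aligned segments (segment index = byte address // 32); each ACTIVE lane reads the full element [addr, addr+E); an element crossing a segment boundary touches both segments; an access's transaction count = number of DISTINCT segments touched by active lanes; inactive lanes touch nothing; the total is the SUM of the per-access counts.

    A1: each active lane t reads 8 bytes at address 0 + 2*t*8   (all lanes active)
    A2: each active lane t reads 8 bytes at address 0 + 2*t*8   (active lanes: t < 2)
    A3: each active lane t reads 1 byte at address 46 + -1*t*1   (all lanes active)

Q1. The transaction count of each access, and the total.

A1: 8 transactions
A2: 1 transaction
A3: 2 transactions

Answer: 8,1,2; total 11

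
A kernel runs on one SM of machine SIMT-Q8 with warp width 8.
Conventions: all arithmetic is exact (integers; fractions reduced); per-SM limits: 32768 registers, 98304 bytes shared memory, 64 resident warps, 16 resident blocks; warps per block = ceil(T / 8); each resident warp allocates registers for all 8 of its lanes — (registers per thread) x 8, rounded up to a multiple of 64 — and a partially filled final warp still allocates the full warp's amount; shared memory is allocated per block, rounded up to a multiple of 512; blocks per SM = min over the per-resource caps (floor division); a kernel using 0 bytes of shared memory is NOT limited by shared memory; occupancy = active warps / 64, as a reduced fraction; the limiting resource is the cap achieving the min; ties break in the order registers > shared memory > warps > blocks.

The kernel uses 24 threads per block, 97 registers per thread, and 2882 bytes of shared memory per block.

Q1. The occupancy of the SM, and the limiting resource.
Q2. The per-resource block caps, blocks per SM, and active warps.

Answer: occupancy 39/64, limited by registers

registers: 13 blocks
shared memory: 32 blocks
warps: 21 blocks
blocks: 16 blocks

Answer: 13 blocks, 39 active warps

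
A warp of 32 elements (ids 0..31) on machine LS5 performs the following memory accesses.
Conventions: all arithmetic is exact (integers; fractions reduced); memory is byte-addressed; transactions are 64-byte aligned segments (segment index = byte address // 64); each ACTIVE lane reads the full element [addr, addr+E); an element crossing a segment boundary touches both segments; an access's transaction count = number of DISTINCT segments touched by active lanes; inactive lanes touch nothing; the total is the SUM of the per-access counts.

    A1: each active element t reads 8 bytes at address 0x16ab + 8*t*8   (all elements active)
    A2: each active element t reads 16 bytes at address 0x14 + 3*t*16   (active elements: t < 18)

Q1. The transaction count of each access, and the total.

A1: 32 transactions
A2: 14 transactions

Answer: 32,14; total 46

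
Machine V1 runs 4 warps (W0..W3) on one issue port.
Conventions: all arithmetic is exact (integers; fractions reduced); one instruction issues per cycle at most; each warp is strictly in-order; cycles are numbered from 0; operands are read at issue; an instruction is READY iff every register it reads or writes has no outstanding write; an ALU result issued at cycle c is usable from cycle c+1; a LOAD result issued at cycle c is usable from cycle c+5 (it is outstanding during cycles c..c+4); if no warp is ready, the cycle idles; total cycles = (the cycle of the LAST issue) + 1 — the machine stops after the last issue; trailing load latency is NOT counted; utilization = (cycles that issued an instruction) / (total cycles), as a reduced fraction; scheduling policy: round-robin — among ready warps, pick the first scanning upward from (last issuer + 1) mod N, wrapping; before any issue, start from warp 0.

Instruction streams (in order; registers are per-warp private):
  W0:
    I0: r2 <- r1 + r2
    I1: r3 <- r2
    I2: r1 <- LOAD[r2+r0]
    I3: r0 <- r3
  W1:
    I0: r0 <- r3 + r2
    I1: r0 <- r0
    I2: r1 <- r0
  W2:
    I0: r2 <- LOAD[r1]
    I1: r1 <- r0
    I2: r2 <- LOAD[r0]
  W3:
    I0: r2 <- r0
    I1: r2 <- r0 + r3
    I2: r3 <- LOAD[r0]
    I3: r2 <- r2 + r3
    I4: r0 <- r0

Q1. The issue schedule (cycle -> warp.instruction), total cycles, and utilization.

cycle 0: W0.I0
cycle 1: W1.I0
cycle 2: W2.I0
cycle 3: W3.I0
cycle 4: W0.I1
cycle 5: W1.I1
cycle 6: W2.I1
cycle 7: W3.I1
cycle 8: W0.I2
cycle 9: W1.I2
cycle 10: W2.I2
cycle 11: W3.I2
cycle 12: W0.I3
cycle 13: idle
cycle 14: idle
cycle 15: idle
cycle 16: W3.I3
cycle 17: W3.I4

Answer: 18 cycles, utilization 5/6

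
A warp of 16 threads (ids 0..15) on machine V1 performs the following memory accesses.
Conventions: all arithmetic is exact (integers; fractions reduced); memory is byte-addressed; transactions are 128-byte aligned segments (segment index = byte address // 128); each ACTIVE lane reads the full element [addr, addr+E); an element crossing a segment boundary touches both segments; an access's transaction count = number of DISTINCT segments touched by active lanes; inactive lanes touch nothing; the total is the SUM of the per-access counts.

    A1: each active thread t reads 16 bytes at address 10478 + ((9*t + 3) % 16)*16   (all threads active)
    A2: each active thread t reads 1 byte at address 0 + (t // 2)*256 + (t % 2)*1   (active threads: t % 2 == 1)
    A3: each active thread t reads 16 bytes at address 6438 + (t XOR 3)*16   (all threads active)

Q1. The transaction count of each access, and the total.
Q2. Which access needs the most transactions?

A1: 3 transactions
A2: 8 transactions
A3: 3 transactions

Answer: 3,8,3; total 14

Answer: A2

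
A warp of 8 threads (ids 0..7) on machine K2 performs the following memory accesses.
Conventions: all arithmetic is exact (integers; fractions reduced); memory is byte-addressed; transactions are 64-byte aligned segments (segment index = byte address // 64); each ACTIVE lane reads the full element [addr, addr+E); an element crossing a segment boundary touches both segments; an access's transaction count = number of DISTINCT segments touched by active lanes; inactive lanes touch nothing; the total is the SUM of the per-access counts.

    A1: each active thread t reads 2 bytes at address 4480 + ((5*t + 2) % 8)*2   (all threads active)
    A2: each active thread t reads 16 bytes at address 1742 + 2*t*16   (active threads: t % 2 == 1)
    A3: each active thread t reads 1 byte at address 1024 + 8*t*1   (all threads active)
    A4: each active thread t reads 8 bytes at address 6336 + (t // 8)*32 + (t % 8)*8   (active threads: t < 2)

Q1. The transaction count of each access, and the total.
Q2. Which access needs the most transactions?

A1: 1 transaction
A2: 4 transactions
A3: 1 transaction
A4: 1 transaction

Answer: 1,4,1,1; total 7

Answer: A2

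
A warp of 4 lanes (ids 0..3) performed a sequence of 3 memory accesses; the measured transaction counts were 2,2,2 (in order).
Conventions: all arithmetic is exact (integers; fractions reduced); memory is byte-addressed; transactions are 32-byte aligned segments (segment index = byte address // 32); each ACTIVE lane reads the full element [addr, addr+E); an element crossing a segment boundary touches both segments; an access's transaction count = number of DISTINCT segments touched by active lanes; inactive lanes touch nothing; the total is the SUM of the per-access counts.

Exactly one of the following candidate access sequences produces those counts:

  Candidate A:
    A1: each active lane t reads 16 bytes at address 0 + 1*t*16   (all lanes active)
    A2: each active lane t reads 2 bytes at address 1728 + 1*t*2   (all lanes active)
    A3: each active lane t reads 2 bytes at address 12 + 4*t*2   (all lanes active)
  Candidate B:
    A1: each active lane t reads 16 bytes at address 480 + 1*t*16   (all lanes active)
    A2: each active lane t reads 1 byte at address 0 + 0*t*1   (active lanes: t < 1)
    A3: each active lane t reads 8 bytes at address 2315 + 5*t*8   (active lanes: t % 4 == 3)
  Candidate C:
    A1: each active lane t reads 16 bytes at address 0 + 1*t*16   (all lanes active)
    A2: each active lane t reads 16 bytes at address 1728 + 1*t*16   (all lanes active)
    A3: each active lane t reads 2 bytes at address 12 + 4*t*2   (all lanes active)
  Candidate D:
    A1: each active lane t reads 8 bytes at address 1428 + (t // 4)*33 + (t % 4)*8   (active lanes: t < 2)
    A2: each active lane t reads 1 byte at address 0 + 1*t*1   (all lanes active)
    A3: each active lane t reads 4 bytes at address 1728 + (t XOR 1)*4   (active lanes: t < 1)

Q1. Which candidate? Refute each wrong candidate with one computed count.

A: A2 gives 1 transaction, not 2
B: A2 gives 1 transaction, not 2
D: A2 gives 1 transaction, not 2
C: all counts match (2,2,2)

Answer: C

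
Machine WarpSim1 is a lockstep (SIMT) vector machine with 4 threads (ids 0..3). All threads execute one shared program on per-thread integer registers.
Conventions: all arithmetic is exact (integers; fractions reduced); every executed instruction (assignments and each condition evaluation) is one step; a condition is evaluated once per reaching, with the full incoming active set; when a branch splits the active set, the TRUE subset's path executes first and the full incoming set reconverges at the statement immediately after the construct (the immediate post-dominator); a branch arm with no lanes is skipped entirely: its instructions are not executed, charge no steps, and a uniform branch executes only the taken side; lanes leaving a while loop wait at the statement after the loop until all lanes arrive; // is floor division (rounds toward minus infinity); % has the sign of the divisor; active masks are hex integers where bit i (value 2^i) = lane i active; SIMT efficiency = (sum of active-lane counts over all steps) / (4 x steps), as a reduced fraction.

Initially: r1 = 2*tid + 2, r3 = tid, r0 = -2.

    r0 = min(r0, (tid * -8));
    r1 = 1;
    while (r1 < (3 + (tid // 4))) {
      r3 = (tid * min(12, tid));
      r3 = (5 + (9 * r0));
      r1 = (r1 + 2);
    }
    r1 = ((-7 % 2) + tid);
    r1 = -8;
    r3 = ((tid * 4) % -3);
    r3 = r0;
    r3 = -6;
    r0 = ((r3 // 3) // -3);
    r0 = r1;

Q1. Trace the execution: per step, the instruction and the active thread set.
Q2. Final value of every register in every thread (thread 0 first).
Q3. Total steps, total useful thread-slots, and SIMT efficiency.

step 0: r0 <- min(r0, (tid * -8))    0xf
step 1: r1 <- 1                      0xf
step 2: eval (r1 < (3 + (tid // 4))) 0xf
step 3: r3 <- (tid * min(12, tid))   0xf
step 4: r3 <- (5 + (9 * r0))         0xf
step 5: r1 <- (r1 + 2)               0xf
step 6: eval (r1 < (3 + (tid // 4))) 0xf
step 7: r1 <- ((-7 % 2) + tid)       0xf
step 8: r1 <- -8                     0xf
step 9: r3 <- ((tid * 4) % -3)       0xf
step 10: r3 <- r0                     0xf
step 11: r3 <- -6                     0xf
step 12: r0 <- ((r3 // 3) // -3)      0xf
step 13: r0 <- r1                     0xf

Answer: 14 steps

r1: -8,-8,-8,-8
r3: -6,-6,-6,-6
r0: -8,-8,-8,-8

steps = 14; useful = 56; efficiency = 56/56 = 1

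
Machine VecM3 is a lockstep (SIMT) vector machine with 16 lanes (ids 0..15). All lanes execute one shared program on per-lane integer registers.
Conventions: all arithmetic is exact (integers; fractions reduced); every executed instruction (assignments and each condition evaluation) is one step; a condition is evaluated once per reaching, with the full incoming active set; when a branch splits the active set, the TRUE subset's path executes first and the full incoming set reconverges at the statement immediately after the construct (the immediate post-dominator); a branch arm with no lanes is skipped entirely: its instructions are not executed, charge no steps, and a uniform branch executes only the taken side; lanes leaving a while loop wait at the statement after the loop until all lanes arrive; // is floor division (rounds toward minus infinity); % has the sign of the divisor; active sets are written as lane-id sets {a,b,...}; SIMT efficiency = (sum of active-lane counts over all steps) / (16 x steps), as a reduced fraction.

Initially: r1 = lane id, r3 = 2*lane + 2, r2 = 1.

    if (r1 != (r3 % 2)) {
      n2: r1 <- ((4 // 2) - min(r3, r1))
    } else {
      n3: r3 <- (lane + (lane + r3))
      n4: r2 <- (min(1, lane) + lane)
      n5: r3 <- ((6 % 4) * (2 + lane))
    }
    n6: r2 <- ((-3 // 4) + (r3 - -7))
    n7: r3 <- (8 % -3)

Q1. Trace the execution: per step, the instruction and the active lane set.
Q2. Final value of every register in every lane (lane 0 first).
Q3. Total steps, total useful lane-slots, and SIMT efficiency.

step 0: eval (r1 != (r3 % 2))        {0,1,2,3,4,5,6,7,8,9,10,11,12,13,14,15}
step 1: r1 <- ((4 // 2) - min(r3, r1)) {1,2,3,4,5,6,7,8,9,10,11,12,13,14,15}
step 2: r3 <- (lane + (lane + r3))   {0}
step 3: r2 <- (min(1, lane) + lane)  {0}
step 4: r3 <- ((6 % 4) * (2 + lane)) {0}
step 5: r2 <- ((-3 // 4) + (r3 - -7)) {0,1,2,3,4,5,6,7,8,9,10,11,12,13,14,15}
step 6: r3 <- (8 % -3)               {0,1,2,3,4,5,6,7,8,9,10,11,12,13,14,15}

Answer: 7 steps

r1: 0,1,0,-1,-2,-3,-4,-5,-6,-7,-8,-9,-10,-11,-12,-13
r3: -1,-1,-1,-1,-1,-1,-1,-1,-1,-1,-1,-1,-1,-1,-1,-1
r2: 10,10,12,14,16,18,20,22,24,26,28,30,32,34,36,38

steps = 7; useful = 66; efficiency = 66/112 = 33/56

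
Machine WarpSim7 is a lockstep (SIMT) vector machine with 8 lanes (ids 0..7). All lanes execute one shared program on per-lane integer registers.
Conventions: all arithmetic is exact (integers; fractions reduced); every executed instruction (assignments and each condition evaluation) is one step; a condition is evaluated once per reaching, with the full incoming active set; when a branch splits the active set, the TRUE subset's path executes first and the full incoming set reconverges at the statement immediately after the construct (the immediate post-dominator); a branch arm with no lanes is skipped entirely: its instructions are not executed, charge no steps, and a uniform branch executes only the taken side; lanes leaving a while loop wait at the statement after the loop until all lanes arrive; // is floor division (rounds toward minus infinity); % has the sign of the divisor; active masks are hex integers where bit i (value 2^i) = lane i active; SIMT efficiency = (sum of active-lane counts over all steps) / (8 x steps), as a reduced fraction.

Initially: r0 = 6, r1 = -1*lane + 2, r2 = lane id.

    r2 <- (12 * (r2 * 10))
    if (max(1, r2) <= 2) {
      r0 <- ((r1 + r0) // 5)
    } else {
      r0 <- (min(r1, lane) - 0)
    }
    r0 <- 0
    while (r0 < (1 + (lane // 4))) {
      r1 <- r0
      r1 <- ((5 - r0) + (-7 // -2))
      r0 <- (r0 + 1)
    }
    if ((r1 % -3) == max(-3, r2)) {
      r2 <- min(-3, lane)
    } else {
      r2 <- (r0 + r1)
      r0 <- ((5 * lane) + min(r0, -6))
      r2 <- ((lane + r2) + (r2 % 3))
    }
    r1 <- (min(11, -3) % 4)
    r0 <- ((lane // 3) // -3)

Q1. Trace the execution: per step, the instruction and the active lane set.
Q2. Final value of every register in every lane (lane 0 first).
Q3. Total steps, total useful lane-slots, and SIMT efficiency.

step 0: r2 <- (12 * (r2 * 10))       0xff
step 1: eval (max(1, r2) <= 2)       0xff
step 2: r0 <- ((r1 + r0) // 5)       0x01
step 3: r0 <- (min(r1, lane) - 0)    0xfe
step 4: r0 <- 0                      0xff
step 5: eval (r0 < (1 + (lane // 4))) 0xff
step 6: r1 <- r0                     0xff
step 7: r1 <- ((5 - r0) + (-7 // -2)) 0xff
step 8: r0 <- (r0 + 1)               0xff
step 9: eval (r0 < (1 + (lane // 4))) 0xff
step 10: r1 <- r0                     0xf0
step 11: r1 <- ((5 - r0) + (-7 // -2)) 0xf0
step 12: r0 <- (r0 + 1)               0xf0
step 13: eval (r0 < (1 + (lane // 4))) 0xf0
step 14: eval ((r1 % -3) == max(-3, r2)) 0xff
step 15: r2 <- (r0 + r1)              0xff
step 16: r0 <- ((5 * lane) + min(r0, -6)) 0xff
step 17: r2 <- ((lane + r2) + (r2 % 3)) 0xff
step 18: r1 <- (min(11, -3) % 4)      0xff
step 19: r0 <- ((lane // 3) // -3)    0xff

Answer: 20 steps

r0: 0,0,0,-1,-1,-1,-1,-1
r1: 1,1,1,1,1,1,1,1
r2: 9,10,11,12,13,14,15,16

steps = 20; useful = 136; efficiency = 136/160 = 17/20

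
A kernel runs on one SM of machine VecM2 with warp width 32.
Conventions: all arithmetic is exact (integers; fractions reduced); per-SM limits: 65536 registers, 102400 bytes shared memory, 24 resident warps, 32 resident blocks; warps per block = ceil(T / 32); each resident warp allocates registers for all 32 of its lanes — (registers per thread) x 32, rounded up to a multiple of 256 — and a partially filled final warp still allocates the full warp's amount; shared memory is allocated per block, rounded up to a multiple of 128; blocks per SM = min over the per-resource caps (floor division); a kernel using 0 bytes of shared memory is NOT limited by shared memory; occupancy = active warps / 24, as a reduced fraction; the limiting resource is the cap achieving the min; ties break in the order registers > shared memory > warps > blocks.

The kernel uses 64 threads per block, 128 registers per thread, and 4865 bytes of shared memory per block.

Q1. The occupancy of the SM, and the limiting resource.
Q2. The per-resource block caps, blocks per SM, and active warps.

Answer: occupancy 2/3, limited by registers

registers: 8 blocks
shared memory: 20 blocks
warps: 12 blocks
blocks: 32 blocks

Answer: 8 blocks, 16 active warps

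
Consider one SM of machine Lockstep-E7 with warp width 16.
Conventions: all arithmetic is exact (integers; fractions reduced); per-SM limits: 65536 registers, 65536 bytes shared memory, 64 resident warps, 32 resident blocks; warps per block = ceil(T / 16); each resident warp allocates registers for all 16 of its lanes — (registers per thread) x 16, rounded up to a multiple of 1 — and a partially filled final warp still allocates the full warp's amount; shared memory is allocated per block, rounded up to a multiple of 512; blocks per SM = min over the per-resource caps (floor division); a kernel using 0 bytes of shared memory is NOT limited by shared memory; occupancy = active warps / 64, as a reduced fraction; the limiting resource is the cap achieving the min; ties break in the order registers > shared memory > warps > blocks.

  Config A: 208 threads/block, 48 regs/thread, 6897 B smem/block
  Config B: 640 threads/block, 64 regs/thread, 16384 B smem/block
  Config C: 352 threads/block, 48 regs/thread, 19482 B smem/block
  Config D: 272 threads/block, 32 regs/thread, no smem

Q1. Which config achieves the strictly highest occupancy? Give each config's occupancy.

occupancies: A 13/16, B 5/8, C 11/16, D 51/64

Answer: A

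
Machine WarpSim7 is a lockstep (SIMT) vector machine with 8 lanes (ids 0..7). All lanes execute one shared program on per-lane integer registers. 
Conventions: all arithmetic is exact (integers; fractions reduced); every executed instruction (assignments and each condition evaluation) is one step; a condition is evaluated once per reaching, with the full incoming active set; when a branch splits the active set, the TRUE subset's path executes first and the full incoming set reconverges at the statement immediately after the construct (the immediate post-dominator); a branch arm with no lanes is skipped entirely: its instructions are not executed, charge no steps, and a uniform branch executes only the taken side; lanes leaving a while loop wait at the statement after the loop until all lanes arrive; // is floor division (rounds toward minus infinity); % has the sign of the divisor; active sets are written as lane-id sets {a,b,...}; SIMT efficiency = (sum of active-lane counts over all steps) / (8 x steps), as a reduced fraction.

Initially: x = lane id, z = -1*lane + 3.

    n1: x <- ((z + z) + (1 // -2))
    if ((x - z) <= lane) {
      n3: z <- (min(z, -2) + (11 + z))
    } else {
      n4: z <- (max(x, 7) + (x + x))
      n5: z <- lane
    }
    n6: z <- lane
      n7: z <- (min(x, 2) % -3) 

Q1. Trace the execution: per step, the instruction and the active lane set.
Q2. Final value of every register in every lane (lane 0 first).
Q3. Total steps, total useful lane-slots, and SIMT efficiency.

step 0: x <- ((z + z) + (1 // -2))   {0,1,2,3,4,5,6,7}
step 1: eval ((x - z) <= lane)       {0,1,2,3,4,5,6,7}
step 2: z <- (min(z, -2) + (11 + z)) {1,2,3,4,5,6,7}
step 3: z <- (max(x, 7) + (x + x))   {0}
step 4: z <- lane                    {0}
step 5: z <- lane                    {0,1,2,3,4,5,6,7}
step 6: z <- (min(x, 2) % -3)        {0,1,2,3,4,5,6,7}

Answer: 7 steps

x: 5,3,1,-1,-3,-5,-7,-9
z: -1,-1,-2,-1,0,-2,-1,0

steps = 7; useful = 41; efficiency = 41/56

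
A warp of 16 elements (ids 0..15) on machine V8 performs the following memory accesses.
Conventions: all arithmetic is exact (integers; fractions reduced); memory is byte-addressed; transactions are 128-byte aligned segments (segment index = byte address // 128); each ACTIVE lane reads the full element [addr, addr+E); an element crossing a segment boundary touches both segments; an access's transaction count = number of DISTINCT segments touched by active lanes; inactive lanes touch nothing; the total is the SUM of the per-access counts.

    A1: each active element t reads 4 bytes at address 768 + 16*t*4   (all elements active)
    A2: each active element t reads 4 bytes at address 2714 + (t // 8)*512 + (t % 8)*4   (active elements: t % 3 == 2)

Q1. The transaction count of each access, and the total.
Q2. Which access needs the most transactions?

A1: 8 transactions
A2: 2 transactions

Answer: 8,2; total 10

Answer: A1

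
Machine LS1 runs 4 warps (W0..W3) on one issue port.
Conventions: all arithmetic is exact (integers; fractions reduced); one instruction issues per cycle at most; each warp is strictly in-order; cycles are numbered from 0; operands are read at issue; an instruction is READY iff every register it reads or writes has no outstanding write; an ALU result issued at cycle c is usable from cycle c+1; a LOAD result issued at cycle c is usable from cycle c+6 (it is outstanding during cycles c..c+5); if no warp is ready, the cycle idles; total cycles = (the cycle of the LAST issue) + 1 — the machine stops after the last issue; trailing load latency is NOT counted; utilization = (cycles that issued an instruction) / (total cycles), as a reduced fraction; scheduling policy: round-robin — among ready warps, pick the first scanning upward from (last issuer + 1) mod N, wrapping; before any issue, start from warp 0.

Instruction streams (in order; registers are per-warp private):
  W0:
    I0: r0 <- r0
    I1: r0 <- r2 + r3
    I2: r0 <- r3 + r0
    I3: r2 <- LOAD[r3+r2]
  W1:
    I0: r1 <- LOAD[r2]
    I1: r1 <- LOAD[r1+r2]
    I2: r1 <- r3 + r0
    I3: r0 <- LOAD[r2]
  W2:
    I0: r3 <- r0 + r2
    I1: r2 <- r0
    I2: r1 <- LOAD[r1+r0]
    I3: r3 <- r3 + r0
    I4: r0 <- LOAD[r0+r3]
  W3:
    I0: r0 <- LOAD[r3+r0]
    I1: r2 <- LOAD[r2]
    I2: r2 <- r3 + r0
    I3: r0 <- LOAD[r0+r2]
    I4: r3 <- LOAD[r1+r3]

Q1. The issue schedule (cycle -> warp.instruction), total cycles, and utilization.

cycle 0: W0.I0
cycle 1: W1.I0
cycle 2: W2.I0
cycle 3: W3.I0
cycle 4: W0.I1
cycle 5: W2.I1
cycle 6: W3.I1
cycle 7: W0.I2
cycle 8: W1.I1
cycle 9: W2.I2
cycle 10: W0.I3
cycle 11: W2.I3
cycle 12: W3.I2
cycle 13: W2.I4
cycle 14: W3.I3
cycle 15: W1.I2
cycle 16: W3.I4
cycle 17: W1.I3

Answer: 18 cycles, utilization 1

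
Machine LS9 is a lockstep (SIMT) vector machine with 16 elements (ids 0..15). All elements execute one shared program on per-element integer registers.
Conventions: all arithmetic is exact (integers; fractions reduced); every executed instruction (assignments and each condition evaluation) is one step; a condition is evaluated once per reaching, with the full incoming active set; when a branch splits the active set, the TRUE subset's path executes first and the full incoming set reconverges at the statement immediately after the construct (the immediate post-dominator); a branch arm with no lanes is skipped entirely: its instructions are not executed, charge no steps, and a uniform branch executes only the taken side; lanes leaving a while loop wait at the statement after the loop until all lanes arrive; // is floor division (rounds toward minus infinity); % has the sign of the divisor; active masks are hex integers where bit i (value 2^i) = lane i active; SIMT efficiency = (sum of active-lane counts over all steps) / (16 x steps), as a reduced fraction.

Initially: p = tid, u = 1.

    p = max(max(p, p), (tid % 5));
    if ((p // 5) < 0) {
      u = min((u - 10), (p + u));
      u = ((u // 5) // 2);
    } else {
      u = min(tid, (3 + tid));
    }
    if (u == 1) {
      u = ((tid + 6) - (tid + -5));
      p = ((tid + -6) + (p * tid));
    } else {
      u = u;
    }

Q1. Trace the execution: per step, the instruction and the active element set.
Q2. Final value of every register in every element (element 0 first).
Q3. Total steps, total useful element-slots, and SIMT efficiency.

step 0: p <- max(max(p, p), (tid % 5)) 0xffff
step 1: eval ((p // 5) < 0)          0xffff
step 2: u <- min(tid, (3 + tid))     0xffff
step 3: eval (u == 1)                0xffff
step 4: u <- ((tid + 6) - (tid + -5)) 0x0002
step 5: p <- ((tid + -6) + (p * tid)) 0x0002
step 6: u <- u                       0xfffd

Answer: 7 steps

p: 0,-4,2,3,4,5,6,7,8,9,10,11,12,13,14,15
u: 0,11,2,3,4,5,6,7,8,9,10,11,12,13,14,15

steps = 7; useful = 81; efficiency = 81/112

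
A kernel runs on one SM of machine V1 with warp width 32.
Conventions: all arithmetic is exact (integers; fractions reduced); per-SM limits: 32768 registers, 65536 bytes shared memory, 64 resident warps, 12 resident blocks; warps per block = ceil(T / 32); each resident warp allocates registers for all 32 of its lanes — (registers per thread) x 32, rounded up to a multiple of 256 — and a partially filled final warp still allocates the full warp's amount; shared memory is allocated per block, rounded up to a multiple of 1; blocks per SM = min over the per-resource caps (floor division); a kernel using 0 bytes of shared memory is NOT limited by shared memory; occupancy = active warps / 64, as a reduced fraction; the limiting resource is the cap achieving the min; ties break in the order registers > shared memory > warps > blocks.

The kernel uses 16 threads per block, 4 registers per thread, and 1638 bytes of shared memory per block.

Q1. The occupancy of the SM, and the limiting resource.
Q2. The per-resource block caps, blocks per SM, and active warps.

Answer: occupancy 3/16, limited by blocks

registers: 128 blocks
shared memory: 40 blocks
warps: 64 blocks
blocks: 12 blocks

Answer: 12 blocks, 12 active warps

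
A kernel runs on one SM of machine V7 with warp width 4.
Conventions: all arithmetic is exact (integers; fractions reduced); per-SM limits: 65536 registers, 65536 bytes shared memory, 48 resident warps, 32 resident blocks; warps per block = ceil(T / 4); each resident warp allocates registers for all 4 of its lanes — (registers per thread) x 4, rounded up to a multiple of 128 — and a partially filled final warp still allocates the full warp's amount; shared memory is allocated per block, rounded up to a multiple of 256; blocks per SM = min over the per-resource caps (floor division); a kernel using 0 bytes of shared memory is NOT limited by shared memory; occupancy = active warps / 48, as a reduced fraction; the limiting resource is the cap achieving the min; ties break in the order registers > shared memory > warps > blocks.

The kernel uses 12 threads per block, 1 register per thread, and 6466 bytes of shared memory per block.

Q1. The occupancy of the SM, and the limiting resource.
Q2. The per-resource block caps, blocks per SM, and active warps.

Answer: occupancy 9/16, limited by shared memory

registers: 170 blocks
shared memory: 9 blocks
warps: 16 blocks
blocks: 32 blocks

Answer: 9 blocks, 27 active warps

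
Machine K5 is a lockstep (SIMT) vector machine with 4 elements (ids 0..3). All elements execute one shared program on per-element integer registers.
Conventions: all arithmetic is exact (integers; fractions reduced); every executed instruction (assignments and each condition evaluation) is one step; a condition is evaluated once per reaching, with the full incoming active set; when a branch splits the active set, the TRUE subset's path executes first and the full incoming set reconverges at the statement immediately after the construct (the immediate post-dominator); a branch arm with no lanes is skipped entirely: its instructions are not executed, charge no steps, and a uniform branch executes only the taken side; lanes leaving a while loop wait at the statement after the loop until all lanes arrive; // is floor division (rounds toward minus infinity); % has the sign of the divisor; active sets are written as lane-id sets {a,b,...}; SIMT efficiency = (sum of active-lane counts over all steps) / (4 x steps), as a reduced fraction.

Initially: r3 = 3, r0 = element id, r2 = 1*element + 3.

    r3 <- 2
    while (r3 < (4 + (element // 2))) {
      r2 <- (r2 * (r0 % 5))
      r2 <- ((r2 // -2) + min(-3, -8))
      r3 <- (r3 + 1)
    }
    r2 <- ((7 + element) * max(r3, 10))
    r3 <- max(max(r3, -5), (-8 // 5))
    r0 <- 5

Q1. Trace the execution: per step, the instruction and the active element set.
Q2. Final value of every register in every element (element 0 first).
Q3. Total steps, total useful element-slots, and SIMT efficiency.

step 0: r3 <- 2                      {0,1,2,3}
step 1: eval (r3 < (4 + (element // 2))) {0,1,2,3}
step 2: r2 <- (r2 * (r0 % 5))        {0,1,2,3}
step 3: r2 <- ((r2 // -2) + min(-3, -8)) {0,1,2,3}
step 4: r3 <- (r3 + 1)               {0,1,2,3}
step 5: eval (r3 < (4 + (element // 2))) {0,1,2,3}
step 6: r2 <- (r2 * (r0 % 5))        {0,1,2,3}
step 7: r2 <- ((r2 // -2) + min(-3, -8)) {0,1,2,3}
step 8: r3 <- (r3 + 1)               {0,1,2,3}
step 9: eval (r3 < (4 + (element // 2))) {0,1,2,3}
step 10: r2 <- (r2 * (r0 % 5))        {2,3}
step 11: r2 <- ((r2 // -2) + min(-3, -8)) {2,3}
step 12: r3 <- (r3 + 1)               {2,3}
step 13: eval (r3 < (4 + (element // 2))) {2,3}
step 14: r2 <- ((7 + element) * max(r3, 10)) {0,1,2,3}
step 15: r3 <- max(max(r3, -5), (-8 // 5)) {0,1,2,3}
step 16: r0 <- 5                      {0,1,2,3}

Answer: 17 steps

r3: 4,4,5,5
r0: 5,5,5,5
r2: 70,80,90,100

steps = 17; useful = 60; efficiency = 60/68 = 15/17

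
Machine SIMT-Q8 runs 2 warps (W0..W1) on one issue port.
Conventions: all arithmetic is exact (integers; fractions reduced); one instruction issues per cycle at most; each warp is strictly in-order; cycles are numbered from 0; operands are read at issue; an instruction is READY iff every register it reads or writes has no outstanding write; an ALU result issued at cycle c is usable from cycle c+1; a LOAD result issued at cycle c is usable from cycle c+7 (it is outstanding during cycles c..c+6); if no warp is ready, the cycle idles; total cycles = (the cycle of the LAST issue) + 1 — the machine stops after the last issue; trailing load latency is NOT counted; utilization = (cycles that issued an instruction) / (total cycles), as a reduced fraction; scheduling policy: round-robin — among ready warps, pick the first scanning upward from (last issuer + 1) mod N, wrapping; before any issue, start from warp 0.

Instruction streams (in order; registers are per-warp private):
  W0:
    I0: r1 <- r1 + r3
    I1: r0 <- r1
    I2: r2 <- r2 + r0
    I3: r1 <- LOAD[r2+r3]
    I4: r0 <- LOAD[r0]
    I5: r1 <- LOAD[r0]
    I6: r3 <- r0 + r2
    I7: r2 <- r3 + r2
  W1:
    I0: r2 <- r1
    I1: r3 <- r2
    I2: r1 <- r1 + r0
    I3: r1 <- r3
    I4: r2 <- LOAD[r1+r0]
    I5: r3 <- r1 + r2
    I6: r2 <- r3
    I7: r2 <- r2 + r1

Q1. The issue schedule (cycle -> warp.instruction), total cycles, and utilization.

cycle 0: W0.I0
cycle 1: W1.I0
cycle 2: W0.I1
cycle 3: W1.I1
cycle 4: W0.I2
cycle 5: W1.I2
cycle 6: W0.I3
cycle 7: W1.I3
cycle 8: W0.I4
cycle 9: W1.I4
cycle 10: idle
cycle 11: idle
cycle 12: idle
cycle 13: idle
cycle 14: idle
cycle 15: W0.I5
cycle 16: W1.I5
cycle 17: W0.I6
cycle 18: W1.I6
cycle 19: W0.I7
cycle 20: W1.I7

Answer: 21 cycles, utilization 16/21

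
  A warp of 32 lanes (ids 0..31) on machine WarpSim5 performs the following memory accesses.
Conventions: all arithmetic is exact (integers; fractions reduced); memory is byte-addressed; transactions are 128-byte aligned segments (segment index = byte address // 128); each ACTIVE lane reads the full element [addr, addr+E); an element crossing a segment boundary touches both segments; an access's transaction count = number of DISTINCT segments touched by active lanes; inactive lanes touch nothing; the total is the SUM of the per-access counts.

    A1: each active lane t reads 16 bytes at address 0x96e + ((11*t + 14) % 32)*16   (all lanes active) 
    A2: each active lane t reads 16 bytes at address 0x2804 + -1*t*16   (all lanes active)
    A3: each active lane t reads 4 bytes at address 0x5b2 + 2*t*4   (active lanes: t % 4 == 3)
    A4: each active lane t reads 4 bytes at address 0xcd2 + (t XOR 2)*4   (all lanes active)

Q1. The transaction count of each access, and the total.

A1: 5 transactions
A2: 5 transactions
A3: 3 transactions
A4: 2 transactions

Answer: 5,5,3,2; total 15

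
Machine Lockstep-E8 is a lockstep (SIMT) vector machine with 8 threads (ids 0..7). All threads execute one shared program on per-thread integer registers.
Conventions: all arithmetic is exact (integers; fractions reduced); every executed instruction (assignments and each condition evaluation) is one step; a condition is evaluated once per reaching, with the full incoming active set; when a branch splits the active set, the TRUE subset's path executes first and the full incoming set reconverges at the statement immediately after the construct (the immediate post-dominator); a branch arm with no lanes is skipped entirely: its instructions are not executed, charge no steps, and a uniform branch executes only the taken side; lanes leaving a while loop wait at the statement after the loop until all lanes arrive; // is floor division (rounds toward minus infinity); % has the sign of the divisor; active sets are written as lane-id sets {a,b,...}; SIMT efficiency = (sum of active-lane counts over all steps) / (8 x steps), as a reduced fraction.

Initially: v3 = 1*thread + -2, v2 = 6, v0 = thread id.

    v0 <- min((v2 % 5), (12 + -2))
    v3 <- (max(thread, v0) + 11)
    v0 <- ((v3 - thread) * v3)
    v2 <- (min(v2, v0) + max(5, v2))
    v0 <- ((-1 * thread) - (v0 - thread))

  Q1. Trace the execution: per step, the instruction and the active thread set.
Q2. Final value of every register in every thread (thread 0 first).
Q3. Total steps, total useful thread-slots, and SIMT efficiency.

step 0: v0 <- min((v2 % 5), (12 + -2)) {0,1,2,3,4,5,6,7}
step 1: v3 <- (max(thread, v0) + 11) {0,1,2,3,4,5,6,7}
step 2: v0 <- ((v3 - thread) * v3)   {0,1,2,3,4,5,6,7}
step 3: v2 <- (min(v2, v0) + max(5, v2)) {0,1,2,3,4,5,6,7}
step 4: v0 <- ((-1 * thread) - (v0 - thread)) {0,1,2,3,4,5,6,7}

Answer: 5 steps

v3: 12,12,13,14,15,16,17,18
v2: 12,12,12,12,12,12,12,12
v0: -144,-132,-143,-154,-165,-176,-187,-198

steps = 5; useful = 40; efficiency = 40/40 = 1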